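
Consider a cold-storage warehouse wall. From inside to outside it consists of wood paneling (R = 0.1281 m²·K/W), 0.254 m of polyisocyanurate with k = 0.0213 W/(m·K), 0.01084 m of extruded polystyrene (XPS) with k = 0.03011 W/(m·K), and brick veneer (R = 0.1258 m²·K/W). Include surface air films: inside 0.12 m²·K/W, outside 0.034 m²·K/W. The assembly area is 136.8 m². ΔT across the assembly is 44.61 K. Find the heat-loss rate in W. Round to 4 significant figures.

0.254/0.0213 = 11.925
0.01084/0.03011 = 0.36001
R_total = 0.12 + 0.1281 + 11.925 + 0.36001 + 0.1258 + 0.034 = 12.693 m²·K/W
Q = A·ΔT/R = 136.8 × 44.61 / 12.693 = 480.8 W

480.8 W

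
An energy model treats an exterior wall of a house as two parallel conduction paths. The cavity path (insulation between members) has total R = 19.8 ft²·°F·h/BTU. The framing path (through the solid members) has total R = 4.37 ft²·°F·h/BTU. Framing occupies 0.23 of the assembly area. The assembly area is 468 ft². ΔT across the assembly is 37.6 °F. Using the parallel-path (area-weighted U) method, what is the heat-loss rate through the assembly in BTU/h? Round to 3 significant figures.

U_eff = 0.77/19.8 + 0.23/4.37 = 0.03889 + 0.05263 = 0.09152
R_eff = 1/U_eff = 10.93 ft²·°F·h/BTU
Q = 468 × 37.6 / 10.93 = 1610 BTU/h

1610 BTU/h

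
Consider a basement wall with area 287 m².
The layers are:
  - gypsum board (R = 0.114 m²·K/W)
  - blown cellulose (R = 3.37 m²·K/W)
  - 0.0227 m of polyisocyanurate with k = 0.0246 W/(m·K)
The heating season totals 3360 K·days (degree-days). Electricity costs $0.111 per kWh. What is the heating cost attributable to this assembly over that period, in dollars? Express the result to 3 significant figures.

583 dollars

0.0227/0.0246 = 0.9228
R_total = 0.114 + 3.37 + 0.9228 = 4.407 m²·K/W
E = A × HDD × 24 / R / 1000 = 287 × 3360 × 24 / 4.407 / 1000 = 5252 kWh
Cost = 5252 × 0.111 = $583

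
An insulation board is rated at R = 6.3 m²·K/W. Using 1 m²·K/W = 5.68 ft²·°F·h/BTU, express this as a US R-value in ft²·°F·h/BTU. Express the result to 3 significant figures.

35.8 ft²·°F·h/BTU

R_US = 6.3 × 5.68 = 35.78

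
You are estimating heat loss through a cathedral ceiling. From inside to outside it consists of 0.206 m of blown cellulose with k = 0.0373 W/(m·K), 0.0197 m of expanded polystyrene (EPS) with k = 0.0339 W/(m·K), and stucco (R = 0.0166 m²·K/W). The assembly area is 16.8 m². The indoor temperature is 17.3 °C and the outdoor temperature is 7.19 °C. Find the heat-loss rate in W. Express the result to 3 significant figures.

27.8 W

0.206/0.0373 = 5.523
0.0197/0.0339 = 0.5811
R_total = 5.523 + 0.5811 + 0.0166 = 6.121 m²·K/W
Q = A·ΔT/R = 16.8 × (17.3 − 7.19) / 6.121 = 27.75 W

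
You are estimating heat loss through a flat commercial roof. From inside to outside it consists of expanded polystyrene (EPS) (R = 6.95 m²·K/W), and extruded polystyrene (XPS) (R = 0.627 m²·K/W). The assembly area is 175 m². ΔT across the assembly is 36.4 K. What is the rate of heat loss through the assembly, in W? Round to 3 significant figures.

841 W

R_total = 6.95 + 0.627 = 7.577 m²·K/W
Q = A·ΔT/R = 175 × 36.4 / 7.577 = 840.7 W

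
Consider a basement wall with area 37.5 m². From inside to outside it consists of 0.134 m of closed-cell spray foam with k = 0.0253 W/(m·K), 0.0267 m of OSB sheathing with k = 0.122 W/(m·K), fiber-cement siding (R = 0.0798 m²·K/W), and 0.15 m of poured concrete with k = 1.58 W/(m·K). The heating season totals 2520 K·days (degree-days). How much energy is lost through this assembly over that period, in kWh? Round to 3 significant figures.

399 kWh

0.134/0.0253 = 5.296
0.0267/0.122 = 0.2189
0.15/1.58 = 0.09494
R_total = 5.296 + 0.2189 + 0.0798 + 0.09494 = 5.69 m²·K/W
E = A × HDD × 24 / R / 1000 = 37.5 × 2520 × 24 / 5.69 / 1000 = 398.6 kWh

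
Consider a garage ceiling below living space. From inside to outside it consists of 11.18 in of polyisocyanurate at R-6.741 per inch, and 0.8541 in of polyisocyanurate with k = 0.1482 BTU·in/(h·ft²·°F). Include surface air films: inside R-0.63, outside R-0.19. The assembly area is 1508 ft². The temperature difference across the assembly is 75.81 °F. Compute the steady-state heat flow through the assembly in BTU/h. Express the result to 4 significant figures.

11.18 × 6.741 = 75.364
0.8541/0.1482 = 5.7632
R_total = 0.63 + 75.364 + 5.7632 + 0.19 = 81.948 ft²·°F·h/BTU
Q = A·ΔT/R = 1508 × 75.81 / 81.948 = 1395.1 BTU/h

1395 BTU/h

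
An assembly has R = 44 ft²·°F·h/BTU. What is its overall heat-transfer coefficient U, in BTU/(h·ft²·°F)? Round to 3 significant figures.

U = 1/R = 1/44 = 0.02273

0.0227 BTU/(h·ft²·°F)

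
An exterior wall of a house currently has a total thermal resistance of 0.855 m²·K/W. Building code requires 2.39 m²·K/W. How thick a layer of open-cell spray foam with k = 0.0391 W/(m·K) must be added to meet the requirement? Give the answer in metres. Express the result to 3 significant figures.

ΔR = 2.39 − 0.855 = 1.535 m²·K/W
L = ΔR × k = 1.535 × 0.0391 = 0.06002 m

0.0600 m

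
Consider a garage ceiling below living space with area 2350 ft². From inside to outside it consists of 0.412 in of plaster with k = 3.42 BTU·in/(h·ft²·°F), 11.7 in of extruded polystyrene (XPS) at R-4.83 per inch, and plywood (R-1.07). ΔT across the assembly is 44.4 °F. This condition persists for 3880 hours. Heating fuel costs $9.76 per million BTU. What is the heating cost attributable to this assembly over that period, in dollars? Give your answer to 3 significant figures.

0.412/3.42 = 0.1205
11.7 × 4.83 = 56.51
R_total = 0.1205 + 56.51 + 1.07 = 57.7 ft²·°F·h/BTU
Q = 2350 × 44.4 / 57.7 = 1808 BTU/h
E = 1808 × 3880 = 7016000 BTU
Cost = 7016000/10⁶ × 9.76 = $68.48

68.5 dollars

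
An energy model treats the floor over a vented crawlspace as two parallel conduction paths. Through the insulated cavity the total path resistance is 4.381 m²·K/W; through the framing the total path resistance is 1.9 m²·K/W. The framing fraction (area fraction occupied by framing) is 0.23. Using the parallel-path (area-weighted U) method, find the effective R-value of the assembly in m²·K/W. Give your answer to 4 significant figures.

3.369 m²·K/W

U_eff = 0.77/4.381 + 0.23/1.9 = 0.17576 + 0.12105 = 0.29681
R_eff = 1/U_eff = 3.3691 m²·K/W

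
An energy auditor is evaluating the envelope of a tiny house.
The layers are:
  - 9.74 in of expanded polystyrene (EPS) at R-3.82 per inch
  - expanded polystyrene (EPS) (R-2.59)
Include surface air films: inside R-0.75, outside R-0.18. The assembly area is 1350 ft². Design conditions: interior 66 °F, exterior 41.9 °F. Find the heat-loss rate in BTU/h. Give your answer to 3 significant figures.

799 BTU/h

9.74 × 3.82 = 37.21
R_total = 0.75 + 37.21 + 2.59 + 0.18 = 40.73 ft²·°F·h/BTU
Q = A·ΔT/R = 1350 × (66 − 41.9) / 40.73 = 798.9 BTU/h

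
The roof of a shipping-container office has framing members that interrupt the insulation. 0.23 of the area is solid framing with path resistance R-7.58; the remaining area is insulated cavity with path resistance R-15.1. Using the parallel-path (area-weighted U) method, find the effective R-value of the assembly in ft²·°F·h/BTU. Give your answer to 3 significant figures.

U_eff = 0.77/15.1 + 0.23/7.58 = 0.05099 + 0.03034 = 0.08134
R_eff = 1/U_eff = 12.29 ft²·°F·h/BTU

12.3 ft²·°F·h/BTU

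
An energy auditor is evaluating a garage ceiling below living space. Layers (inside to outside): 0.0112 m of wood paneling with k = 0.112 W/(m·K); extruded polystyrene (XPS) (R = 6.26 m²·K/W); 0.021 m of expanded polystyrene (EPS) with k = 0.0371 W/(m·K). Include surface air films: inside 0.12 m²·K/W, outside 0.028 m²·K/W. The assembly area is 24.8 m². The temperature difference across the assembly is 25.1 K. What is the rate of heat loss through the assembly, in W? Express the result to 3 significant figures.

0.0112/0.112 = 0.1
0.021/0.0371 = 0.566
R_total = 0.12 + 0.1 + 6.26 + 0.566 + 0.028 = 7.074 m²·K/W
Q = A·ΔT/R = 24.8 × 25.1 / 7.074 = 88 W

88.0 W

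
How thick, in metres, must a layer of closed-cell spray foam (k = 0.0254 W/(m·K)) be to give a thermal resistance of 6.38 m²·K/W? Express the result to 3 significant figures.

0.162 m

L = R·k = 6.38 × 0.0254 = 0.1621 m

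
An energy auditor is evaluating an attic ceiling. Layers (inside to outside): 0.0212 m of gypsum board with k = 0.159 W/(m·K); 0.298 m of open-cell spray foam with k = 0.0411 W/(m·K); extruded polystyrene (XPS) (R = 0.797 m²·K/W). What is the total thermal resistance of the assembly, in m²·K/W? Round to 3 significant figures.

0.0212/0.159 = 0.1333
0.298/0.0411 = 7.251
R_total = 0.1333 + 7.251 + 0.797 = 8.181 m²·K/W

8.18 m²·K/W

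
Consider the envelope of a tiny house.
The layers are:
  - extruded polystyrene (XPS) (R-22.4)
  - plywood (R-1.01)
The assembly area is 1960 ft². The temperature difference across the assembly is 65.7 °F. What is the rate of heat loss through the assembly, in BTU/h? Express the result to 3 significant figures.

R_total = 22.4 + 1.01 = 23.41 ft²·°F·h/BTU
Q = A·ΔT/R = 1960 × 65.7 / 23.41 = 5501 BTU/h

5500 BTU/h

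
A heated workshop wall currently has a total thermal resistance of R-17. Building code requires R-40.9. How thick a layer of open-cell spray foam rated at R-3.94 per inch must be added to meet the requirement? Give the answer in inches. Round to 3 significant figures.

6.07 in

ΔR = 40.9 − 17 = 23.9 ft²·°F·h/BTU
L = ΔR / (R/in) = 23.9/3.94 = 6.066 in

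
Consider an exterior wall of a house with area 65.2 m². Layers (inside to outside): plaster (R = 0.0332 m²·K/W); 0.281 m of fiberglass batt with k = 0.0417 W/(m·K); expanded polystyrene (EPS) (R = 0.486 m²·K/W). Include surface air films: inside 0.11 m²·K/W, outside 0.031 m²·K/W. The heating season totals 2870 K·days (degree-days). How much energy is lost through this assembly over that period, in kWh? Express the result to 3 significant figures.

0.281/0.0417 = 6.739
R_total = 0.11 + 0.0332 + 6.739 + 0.486 + 0.031 = 7.399 m²·K/W
E = A × HDD × 24 / R / 1000 = 65.2 × 2870 × 24 / 7.399 / 1000 = 607 kWh

607 kWh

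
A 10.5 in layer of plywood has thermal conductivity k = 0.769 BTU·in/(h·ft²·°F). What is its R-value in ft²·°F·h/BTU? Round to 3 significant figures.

13.7 ft²·°F·h/BTU

R = L/k = 10.5/0.769 = 13.65 ft²·°F·h/BTU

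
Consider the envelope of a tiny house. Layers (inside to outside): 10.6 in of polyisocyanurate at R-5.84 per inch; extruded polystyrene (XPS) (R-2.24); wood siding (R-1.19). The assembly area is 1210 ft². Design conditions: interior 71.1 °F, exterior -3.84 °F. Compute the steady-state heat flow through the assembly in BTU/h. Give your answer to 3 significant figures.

10.6 × 5.84 = 61.9
R_total = 61.9 + 2.24 + 1.19 = 65.33 ft²·°F·h/BTU
Q = A·ΔT/R = 1210 × (71.1 − (-3.84)) / 65.33 = 1388 BTU/h

1390 BTU/h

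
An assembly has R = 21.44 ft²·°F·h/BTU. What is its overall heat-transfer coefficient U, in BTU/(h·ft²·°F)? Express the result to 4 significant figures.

U = 1/R = 1/21.44 = 0.046642

0.04664 BTU/(h·ft²·°F)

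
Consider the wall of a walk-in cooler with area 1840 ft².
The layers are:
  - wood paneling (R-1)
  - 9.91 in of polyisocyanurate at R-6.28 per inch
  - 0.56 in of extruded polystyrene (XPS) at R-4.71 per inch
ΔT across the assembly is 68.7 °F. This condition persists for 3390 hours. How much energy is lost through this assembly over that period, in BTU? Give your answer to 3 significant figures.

9.91 × 6.28 = 62.23
0.56 × 4.71 = 2.638
R_total = 1 + 62.23 + 2.638 = 65.87 ft²·°F·h/BTU
Q = 1840 × 68.7 / 65.87 = 1919 BTU/h
E = 1919 × 3390 = 6505000 BTU

6510000 BTU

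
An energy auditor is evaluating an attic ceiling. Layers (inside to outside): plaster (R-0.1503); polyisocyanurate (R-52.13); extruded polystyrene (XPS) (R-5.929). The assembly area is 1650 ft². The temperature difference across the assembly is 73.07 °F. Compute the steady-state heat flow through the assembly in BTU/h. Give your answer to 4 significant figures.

2071 BTU/h

R_total = 0.1503 + 52.13 + 5.929 = 58.209 ft²·°F·h/BTU
Q = A·ΔT/R = 1650 × 73.07 / 58.209 = 2071.2 BTU/h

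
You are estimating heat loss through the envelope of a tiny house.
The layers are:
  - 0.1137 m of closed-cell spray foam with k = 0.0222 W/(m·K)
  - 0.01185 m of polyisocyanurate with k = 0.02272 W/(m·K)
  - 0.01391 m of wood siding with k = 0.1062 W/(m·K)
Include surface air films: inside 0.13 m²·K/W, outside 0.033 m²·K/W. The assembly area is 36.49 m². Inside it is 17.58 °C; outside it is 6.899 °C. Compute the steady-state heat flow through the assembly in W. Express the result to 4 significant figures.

0.1137/0.0222 = 5.1216
0.01185/0.02272 = 0.52157
0.01391/0.1062 = 0.13098
R_total = 0.13 + 5.1216 + 0.52157 + 0.13098 + 0.033 = 5.9372 m²·K/W
Q = A·ΔT/R = 36.49 × (17.58 − 6.899) / 5.9372 = 65.646 W

65.65 W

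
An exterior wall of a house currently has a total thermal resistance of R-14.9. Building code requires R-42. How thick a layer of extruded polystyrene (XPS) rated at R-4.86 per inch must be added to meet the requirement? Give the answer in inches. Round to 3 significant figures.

5.58 in

ΔR = 42 − 14.9 = 27.1 ft²·°F·h/BTU
L = ΔR / (R/in) = 27.1/4.86 = 5.576 in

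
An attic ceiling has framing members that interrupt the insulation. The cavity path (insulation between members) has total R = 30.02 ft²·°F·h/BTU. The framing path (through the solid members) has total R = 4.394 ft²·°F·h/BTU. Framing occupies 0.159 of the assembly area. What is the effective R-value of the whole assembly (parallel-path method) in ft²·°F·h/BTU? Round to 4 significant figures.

U_eff = 0.841/30.02 + 0.159/4.394 = 0.028015 + 0.036186 = 0.0642
R_eff = 1/U_eff = 15.576 ft²·°F·h/BTU

15.58 ft²·°F·h/BTU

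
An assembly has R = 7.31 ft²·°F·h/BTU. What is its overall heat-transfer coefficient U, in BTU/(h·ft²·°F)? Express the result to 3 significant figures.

0.137 BTU/(h·ft²·°F)

U = 1/R = 1/7.31 = 0.1368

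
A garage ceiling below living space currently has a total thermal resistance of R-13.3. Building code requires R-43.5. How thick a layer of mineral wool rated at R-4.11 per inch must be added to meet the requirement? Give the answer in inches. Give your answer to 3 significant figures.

7.35 in

ΔR = 43.5 − 13.3 = 30.2 ft²·°F·h/BTU
L = ΔR / (R/in) = 30.2/4.11 = 7.348 in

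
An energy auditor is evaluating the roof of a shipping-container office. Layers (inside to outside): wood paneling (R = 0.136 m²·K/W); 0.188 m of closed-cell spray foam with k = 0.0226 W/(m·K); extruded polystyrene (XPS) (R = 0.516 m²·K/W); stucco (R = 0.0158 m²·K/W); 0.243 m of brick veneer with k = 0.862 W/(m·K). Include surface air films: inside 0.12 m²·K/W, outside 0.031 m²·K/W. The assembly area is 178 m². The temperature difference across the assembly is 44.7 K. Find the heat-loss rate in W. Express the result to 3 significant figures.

845 W

0.188/0.0226 = 8.319
0.243/0.862 = 0.2819
R_total = 0.12 + 0.136 + 8.319 + 0.516 + 0.0158 + 0.2819 + 0.031 = 9.419 m²·K/W
Q = A·ΔT/R = 178 × 44.7 / 9.419 = 844.7 W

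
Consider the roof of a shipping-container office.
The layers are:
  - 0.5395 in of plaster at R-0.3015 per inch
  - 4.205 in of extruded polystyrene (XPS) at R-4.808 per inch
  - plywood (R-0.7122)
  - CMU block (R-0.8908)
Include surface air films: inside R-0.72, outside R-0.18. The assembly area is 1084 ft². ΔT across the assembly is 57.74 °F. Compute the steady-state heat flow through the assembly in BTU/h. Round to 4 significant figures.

0.5395 × 0.3015 = 0.16266
4.205 × 4.808 = 20.218
R_total = 0.72 + 0.16266 + 20.218 + 0.7122 + 0.8908 + 0.18 = 22.883 ft²·°F·h/BTU
Q = A·ΔT/R = 1084 × 57.74 / 22.883 = 2735.2 BTU/h

2735 BTU/h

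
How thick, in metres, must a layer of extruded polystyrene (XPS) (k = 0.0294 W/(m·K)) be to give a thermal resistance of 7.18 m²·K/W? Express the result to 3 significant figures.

0.211 m

L = R·k = 7.18 × 0.0294 = 0.2111 m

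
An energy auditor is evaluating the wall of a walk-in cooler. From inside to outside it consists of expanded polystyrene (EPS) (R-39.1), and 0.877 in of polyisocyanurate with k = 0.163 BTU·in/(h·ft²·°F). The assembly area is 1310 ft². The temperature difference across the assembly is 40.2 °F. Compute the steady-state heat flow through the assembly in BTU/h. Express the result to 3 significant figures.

1180 BTU/h

0.877/0.163 = 5.38
R_total = 39.1 + 5.38 = 44.48 ft²·°F·h/BTU
Q = A·ΔT/R = 1310 × 40.2 / 44.48 = 1184 BTU/h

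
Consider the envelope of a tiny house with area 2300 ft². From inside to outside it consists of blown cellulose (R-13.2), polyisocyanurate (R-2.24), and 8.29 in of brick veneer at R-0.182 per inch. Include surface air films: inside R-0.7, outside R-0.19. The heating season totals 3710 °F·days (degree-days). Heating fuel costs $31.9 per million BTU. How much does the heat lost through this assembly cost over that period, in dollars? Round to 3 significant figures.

8.29 × 0.182 = 1.509
R_total = 0.7 + 13.2 + 2.24 + 1.509 + 0.19 = 17.84 ft²·°F·h/BTU
E = A × HDD × 24 / R = 2300 × 3710 × 24 / 17.84 = 11480000 BTU
Cost = 11480000/10⁶ × 31.9 = $366.2

366 dollars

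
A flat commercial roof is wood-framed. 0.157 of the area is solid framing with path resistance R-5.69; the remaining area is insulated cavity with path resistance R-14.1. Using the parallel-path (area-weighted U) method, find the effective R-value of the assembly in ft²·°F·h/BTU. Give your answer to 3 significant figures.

11.4 ft²·°F·h/BTU

U_eff = 0.843/14.1 + 0.157/5.69 = 0.05979 + 0.02759 = 0.08738
R_eff = 1/U_eff = 11.44 ft²·°F·h/BTU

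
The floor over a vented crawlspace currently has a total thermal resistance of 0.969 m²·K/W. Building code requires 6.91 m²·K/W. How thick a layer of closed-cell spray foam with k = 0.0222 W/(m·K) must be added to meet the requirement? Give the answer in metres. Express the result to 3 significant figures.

0.132 m

ΔR = 6.91 − 0.969 = 5.941 m²·K/W
L = ΔR × k = 5.941 × 0.0222 = 0.1319 m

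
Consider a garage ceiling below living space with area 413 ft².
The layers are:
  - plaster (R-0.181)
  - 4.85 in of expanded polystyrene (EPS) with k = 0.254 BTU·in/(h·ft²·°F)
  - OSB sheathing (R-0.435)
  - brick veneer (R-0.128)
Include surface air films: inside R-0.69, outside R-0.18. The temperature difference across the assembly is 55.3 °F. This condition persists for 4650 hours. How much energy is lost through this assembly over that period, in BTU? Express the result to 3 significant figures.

5130000 BTU

4.85/0.254 = 19.09
R_total = 0.69 + 0.181 + 19.09 + 0.435 + 0.128 + 0.18 = 20.71 ft²·°F·h/BTU
Q = 413 × 55.3 / 20.71 = 1103 BTU/h
E = 1103 × 4650 = 5128000 BTU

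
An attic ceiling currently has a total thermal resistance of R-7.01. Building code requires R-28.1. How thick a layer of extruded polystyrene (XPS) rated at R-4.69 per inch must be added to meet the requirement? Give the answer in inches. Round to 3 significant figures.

4.50 in

ΔR = 28.1 − 7.01 = 21.09 ft²·°F·h/BTU
L = ΔR / (R/in) = 21.09/4.69 = 4.497 in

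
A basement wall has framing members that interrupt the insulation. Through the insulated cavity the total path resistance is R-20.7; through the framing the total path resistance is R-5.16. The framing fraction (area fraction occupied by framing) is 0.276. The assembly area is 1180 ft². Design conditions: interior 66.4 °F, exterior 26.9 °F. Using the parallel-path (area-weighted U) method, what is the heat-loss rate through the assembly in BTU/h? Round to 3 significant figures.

U_eff = 0.724/20.7 + 0.276/5.16 = 0.03498 + 0.05349 = 0.08846
R_eff = 1/U_eff = 11.3 ft²·°F·h/BTU
Q = 1180 × (66.4 − 26.9) / 11.3 = 4123 BTU/h

4120 BTU/h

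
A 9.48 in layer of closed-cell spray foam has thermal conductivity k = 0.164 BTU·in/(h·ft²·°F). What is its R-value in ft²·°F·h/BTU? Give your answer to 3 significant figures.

57.8 ft²·°F·h/BTU

R = L/k = 9.48/0.164 = 57.8 ft²·°F·h/BTU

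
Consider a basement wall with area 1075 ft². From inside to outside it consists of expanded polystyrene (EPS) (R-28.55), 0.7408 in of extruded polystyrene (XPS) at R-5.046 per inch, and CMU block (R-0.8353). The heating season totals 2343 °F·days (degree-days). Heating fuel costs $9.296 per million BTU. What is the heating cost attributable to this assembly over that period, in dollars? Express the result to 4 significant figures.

16.96 dollars

0.7408 × 5.046 = 3.7381
R_total = 28.55 + 3.7381 + 0.8353 = 33.123 ft²·°F·h/BTU
E = A × HDD × 24 / R = 1075 × 2343 × 24 / 33.123 = 1825000 BTU
Cost = 1825000/10⁶ × 9.296 = $16.965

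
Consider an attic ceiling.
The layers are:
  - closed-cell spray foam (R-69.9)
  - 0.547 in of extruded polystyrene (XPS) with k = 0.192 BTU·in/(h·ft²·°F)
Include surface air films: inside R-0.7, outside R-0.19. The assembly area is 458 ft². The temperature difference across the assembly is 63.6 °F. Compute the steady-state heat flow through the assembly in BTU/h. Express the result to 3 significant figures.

0.547/0.192 = 2.849
R_total = 0.7 + 69.9 + 2.849 + 0.19 = 73.64 ft²·°F·h/BTU
Q = A·ΔT/R = 458 × 63.6 / 73.64 = 395.6 BTU/h

396 BTU/h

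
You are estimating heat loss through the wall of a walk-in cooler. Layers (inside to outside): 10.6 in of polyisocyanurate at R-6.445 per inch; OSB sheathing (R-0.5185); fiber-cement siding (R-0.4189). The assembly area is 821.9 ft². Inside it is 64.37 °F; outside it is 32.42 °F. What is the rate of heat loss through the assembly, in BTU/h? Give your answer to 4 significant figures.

10.6 × 6.445 = 68.317
R_total = 68.317 + 0.5185 + 0.4189 = 69.254 ft²·°F·h/BTU
Q = A·ΔT/R = 821.9 × (64.37 − 32.42) / 69.254 = 379.18 BTU/h

379.2 BTU/h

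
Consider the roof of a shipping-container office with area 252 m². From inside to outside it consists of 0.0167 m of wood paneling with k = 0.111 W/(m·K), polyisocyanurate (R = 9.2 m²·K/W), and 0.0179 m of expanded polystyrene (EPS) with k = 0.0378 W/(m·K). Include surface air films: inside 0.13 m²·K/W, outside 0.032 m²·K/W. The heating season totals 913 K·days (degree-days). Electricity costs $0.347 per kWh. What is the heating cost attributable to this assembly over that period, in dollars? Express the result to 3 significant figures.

192 dollars

0.0167/0.111 = 0.1505
0.0179/0.0378 = 0.4735
R_total = 0.13 + 0.1505 + 9.2 + 0.4735 + 0.032 = 9.986 m²·K/W
E = A × HDD × 24 / R / 1000 = 252 × 913 × 24 / 9.986 / 1000 = 553 kWh
Cost = 553 × 0.347 = $191.9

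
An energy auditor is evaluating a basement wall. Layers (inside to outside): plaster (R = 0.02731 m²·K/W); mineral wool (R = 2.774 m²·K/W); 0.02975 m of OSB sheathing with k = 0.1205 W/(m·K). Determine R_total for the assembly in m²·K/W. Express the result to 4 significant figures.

3.048 m²·K/W

0.02975/0.1205 = 0.24689
R_total = 0.02731 + 2.774 + 0.24689 = 3.0482 m²·K/W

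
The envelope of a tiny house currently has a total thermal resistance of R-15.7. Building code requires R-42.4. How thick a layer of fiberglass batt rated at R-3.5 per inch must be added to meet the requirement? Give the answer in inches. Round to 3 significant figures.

ΔR = 42.4 − 15.7 = 26.7 ft²·°F·h/BTU
L = ΔR / (R/in) = 26.7/3.5 = 7.629 in

7.63 in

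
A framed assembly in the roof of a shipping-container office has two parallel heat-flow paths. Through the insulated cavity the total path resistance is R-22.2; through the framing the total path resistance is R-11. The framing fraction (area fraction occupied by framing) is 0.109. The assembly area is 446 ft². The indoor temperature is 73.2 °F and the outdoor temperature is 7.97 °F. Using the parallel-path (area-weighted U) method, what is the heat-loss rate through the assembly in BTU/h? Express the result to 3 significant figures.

U_eff = 0.891/22.2 + 0.109/11 = 0.04014 + 0.009909 = 0.05004
R_eff = 1/U_eff = 19.98 ft²·°F·h/BTU
Q = 446 × (73.2 − 7.97) / 19.98 = 1456 BTU/h

1460 BTU/h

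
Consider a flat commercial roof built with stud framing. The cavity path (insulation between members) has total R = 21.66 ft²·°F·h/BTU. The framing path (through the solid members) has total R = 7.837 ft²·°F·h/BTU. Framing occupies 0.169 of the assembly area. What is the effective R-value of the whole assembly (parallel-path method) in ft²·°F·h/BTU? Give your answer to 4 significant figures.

U_eff = 0.831/21.66 + 0.169/7.837 = 0.038366 + 0.021564 = 0.05993
R_eff = 1/U_eff = 16.686 ft²·°F·h/BTU

16.69 ft²·°F·h/BTU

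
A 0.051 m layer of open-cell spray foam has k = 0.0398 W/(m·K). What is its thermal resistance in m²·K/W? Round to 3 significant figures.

R = L/k = 0.051/0.0398 = 1.281 m²·K/W

1.28 m²·K/W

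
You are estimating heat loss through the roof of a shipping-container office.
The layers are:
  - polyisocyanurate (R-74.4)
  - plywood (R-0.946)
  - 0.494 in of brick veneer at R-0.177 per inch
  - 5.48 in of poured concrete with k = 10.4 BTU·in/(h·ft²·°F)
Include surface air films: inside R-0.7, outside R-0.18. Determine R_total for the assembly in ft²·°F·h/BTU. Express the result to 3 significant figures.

76.8 ft²·°F·h/BTU

0.494 × 0.177 = 0.08744
5.48/10.4 = 0.5269
R_total = 0.7 + 74.4 + 0.946 + 0.08744 + 0.5269 + 0.18 = 76.84 ft²·°F·h/BTU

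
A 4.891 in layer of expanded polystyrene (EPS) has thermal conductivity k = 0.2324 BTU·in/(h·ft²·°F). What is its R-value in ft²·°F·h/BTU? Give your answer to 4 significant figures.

21.05 ft²·°F·h/BTU

R = L/k = 4.891/0.2324 = 21.046 ft²·°F·h/BTU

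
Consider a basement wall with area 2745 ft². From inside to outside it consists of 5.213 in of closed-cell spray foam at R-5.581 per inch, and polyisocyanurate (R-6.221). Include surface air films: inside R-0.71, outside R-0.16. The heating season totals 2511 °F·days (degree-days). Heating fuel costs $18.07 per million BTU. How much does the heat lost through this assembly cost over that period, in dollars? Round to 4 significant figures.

82.61 dollars

5.213 × 5.581 = 29.094
R_total = 0.71 + 29.094 + 6.221 + 0.16 = 36.185 ft²·°F·h/BTU
E = A × HDD × 24 / R = 2745 × 2511 × 24 / 36.185 = 4571700 BTU
Cost = 4571700/10⁶ × 18.07 = $82.61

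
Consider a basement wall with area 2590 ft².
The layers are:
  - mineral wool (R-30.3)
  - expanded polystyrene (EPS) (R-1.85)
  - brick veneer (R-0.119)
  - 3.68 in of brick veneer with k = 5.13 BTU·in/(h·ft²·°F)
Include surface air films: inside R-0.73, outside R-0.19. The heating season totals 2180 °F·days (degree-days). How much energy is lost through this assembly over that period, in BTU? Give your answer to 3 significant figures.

4000000 BTU

3.68/5.13 = 0.7173
R_total = 0.73 + 30.3 + 1.85 + 0.119 + 0.7173 + 0.19 = 33.91 ft²·°F·h/BTU
E = A × HDD × 24 / R = 2590 × 2180 × 24 / 33.91 = 3997000 BTU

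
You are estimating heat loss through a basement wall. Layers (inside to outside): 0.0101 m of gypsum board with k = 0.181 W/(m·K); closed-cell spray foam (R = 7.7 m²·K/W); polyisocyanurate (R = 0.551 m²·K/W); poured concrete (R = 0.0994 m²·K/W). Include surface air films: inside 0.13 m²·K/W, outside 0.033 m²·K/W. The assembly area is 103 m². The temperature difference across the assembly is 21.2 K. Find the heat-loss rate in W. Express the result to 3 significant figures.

255 W

0.0101/0.181 = 0.0558
R_total = 0.13 + 0.0558 + 7.7 + 0.551 + 0.0994 + 0.033 = 8.569 m²·K/W
Q = A·ΔT/R = 103 × 21.2 / 8.569 = 254.8 W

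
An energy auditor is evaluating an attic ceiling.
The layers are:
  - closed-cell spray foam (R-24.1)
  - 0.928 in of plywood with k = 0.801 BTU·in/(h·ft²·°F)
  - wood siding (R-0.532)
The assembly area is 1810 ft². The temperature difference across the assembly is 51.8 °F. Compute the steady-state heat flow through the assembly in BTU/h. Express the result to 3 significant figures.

0.928/0.801 = 1.159
R_total = 24.1 + 1.159 + 0.532 = 25.79 ft²·°F·h/BTU
Q = A·ΔT/R = 1810 × 51.8 / 25.79 = 3635 BTU/h

3640 BTU/h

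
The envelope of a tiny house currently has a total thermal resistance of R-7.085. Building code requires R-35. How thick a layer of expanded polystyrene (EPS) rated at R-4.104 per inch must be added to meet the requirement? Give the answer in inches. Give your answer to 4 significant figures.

6.802 in

ΔR = 35 − 7.085 = 27.915 ft²·°F·h/BTU
L = ΔR / (R/in) = 27.915/4.104 = 6.8019 in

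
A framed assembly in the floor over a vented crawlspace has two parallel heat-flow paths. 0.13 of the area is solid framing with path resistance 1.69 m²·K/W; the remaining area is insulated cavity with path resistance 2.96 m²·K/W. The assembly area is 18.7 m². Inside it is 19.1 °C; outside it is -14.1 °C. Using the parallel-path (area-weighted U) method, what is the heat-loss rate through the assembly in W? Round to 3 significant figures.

U_eff = 0.87/2.96 + 0.13/1.69 = 0.2939 + 0.07692 = 0.3708
R_eff = 1/U_eff = 2.697 m²·K/W
Q = 18.7 × (19.1 − (-14.1)) / 2.697 = 230.2 W

230 W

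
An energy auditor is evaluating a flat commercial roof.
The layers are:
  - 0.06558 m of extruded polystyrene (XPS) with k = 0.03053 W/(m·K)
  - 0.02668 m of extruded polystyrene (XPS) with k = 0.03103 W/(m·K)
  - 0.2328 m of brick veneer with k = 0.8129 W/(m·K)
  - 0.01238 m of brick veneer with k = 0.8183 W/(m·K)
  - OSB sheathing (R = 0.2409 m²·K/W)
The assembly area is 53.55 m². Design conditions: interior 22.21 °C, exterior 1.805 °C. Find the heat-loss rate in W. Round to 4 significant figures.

0.06558/0.03053 = 2.1481
0.02668/0.03103 = 0.85981
0.2328/0.8129 = 0.28638
0.01238/0.8183 = 0.015129
R_total = 2.1481 + 0.85981 + 0.28638 + 0.015129 + 0.2409 = 3.5503 m²·K/W
Q = A·ΔT/R = 53.55 × (22.21 − 1.805) / 3.5503 = 307.78 W

307.8 W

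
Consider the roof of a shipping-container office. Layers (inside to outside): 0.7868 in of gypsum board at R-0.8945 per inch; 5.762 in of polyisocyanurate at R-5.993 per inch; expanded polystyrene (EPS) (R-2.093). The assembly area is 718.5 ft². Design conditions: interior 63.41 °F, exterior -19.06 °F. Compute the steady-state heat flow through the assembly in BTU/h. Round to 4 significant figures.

1587 BTU/h

0.7868 × 0.8945 = 0.70379
5.762 × 5.993 = 34.532
R_total = 0.70379 + 34.532 + 2.093 = 37.328 ft²·°F·h/BTU
Q = A·ΔT/R = 718.5 × (63.41 − (-19.06)) / 37.328 = 1587.4 BTU/h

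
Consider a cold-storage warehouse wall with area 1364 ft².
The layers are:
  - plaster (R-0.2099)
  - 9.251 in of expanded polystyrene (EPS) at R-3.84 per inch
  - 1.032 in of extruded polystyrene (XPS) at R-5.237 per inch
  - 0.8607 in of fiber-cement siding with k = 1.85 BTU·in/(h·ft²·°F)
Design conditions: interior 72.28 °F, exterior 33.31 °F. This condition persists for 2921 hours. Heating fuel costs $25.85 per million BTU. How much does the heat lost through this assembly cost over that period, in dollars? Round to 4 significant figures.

96.47 dollars

9.251 × 3.84 = 35.524
1.032 × 5.237 = 5.4046
0.8607/1.85 = 0.46524
R_total = 0.2099 + 35.524 + 5.4046 + 0.46524 = 41.604 ft²·°F·h/BTU
Q = 1364 × (72.28 − 33.31) / 41.604 = 1277.7 BTU/h
E = 1277.7 × 2921 = 3732000 BTU
Cost = 3732000/10⁶ × 25.85 = $96.473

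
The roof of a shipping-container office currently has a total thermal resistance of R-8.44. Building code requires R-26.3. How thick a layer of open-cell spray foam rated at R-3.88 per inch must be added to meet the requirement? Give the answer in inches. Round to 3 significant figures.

4.60 in

ΔR = 26.3 − 8.44 = 17.86 ft²·°F·h/BTU
L = ΔR / (R/in) = 17.86/3.88 = 4.603 in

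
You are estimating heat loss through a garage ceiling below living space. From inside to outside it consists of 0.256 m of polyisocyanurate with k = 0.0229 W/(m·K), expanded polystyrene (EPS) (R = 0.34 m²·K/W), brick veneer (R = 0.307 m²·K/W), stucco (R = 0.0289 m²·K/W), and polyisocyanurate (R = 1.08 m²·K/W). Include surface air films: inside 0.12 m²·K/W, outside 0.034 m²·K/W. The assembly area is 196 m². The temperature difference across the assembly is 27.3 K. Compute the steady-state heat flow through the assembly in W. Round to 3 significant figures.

0.256/0.0229 = 11.18
R_total = 0.12 + 11.18 + 0.34 + 0.307 + 0.0289 + 1.08 + 0.034 = 13.09 m²·K/W
Q = A·ΔT/R = 196 × 27.3 / 13.09 = 408.8 W

409 W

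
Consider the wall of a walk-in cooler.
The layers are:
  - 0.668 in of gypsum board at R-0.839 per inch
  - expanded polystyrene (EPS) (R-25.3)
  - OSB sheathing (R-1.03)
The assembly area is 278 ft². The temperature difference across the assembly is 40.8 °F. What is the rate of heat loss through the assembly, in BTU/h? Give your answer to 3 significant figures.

422 BTU/h

0.668 × 0.839 = 0.5605
R_total = 0.5605 + 25.3 + 1.03 = 26.89 ft²·°F·h/BTU
Q = A·ΔT/R = 278 × 40.8 / 26.89 = 421.8 BTU/h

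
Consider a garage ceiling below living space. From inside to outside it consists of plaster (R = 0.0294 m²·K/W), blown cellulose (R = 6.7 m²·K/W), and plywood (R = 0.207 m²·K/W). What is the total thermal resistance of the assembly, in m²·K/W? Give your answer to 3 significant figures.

6.94 m²·K/W

R_total = 0.0294 + 6.7 + 0.207 = 6.936 m²·K/W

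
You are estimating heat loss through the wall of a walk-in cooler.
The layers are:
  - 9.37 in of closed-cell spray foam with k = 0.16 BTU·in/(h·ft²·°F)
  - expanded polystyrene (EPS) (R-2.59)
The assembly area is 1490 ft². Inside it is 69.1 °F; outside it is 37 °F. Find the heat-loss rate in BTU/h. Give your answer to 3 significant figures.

9.37/0.16 = 58.56
R_total = 58.56 + 2.59 = 61.15 ft²·°F·h/BTU
Q = A·ΔT/R = 1490 × (69.1 − 37) / 61.15 = 782.1 BTU/h

782 BTU/h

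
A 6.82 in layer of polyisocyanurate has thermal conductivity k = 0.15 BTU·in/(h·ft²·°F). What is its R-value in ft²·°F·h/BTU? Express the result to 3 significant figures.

R = L/k = 6.82/0.15 = 45.47 ft²·°F·h/BTU

45.5 ft²·°F·h/BTU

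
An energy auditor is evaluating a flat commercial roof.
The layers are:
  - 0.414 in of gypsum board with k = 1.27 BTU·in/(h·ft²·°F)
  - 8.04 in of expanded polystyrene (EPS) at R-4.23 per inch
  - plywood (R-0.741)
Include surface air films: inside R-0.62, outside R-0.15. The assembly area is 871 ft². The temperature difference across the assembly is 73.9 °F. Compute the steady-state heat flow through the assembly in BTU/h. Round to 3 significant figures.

1800 BTU/h

0.414/1.27 = 0.326
8.04 × 4.23 = 34.01
R_total = 0.62 + 0.326 + 34.01 + 0.741 + 0.15 = 35.85 ft²·°F·h/BTU
Q = A·ΔT/R = 871 × 73.9 / 35.85 = 1796 BTU/h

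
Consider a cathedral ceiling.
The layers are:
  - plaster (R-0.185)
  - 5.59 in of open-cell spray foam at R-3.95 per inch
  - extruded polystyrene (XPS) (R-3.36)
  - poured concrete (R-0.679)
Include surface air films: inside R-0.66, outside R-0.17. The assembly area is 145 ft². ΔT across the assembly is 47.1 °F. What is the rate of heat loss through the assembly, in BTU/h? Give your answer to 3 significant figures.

252 BTU/h

5.59 × 3.95 = 22.08
R_total = 0.66 + 0.185 + 22.08 + 3.36 + 0.679 + 0.17 = 27.13 ft²·°F·h/BTU
Q = A·ΔT/R = 145 × 47.1 / 27.13 = 251.7 BTU/h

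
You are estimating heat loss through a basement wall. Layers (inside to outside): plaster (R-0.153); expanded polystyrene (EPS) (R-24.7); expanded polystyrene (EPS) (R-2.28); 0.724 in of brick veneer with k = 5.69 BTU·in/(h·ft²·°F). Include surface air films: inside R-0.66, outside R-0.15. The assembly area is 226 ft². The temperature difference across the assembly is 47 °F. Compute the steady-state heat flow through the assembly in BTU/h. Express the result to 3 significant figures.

378 BTU/h

0.724/5.69 = 0.1272
R_total = 0.66 + 0.153 + 24.7 + 2.28 + 0.1272 + 0.15 = 28.07 ft²·°F·h/BTU
Q = A·ΔT/R = 226 × 47 / 28.07 = 378.4 BTU/h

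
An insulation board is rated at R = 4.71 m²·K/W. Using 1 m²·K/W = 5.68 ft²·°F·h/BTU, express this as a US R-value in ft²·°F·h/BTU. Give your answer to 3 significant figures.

26.8 ft²·°F·h/BTU

R_US = 4.71 × 5.68 = 26.75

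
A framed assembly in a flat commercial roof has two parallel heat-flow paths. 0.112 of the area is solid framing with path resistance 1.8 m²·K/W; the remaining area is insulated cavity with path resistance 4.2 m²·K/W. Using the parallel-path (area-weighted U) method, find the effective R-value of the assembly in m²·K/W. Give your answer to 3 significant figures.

3.65 m²·K/W

U_eff = 0.888/4.2 + 0.112/1.8 = 0.2114 + 0.06222 = 0.2737
R_eff = 1/U_eff = 3.654 m²·K/W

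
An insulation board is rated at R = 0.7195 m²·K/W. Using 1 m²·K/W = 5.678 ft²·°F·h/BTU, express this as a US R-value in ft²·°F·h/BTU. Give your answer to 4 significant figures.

R_US = 0.7195 × 5.678 = 4.0853

4.085 ft²·°F·h/BTU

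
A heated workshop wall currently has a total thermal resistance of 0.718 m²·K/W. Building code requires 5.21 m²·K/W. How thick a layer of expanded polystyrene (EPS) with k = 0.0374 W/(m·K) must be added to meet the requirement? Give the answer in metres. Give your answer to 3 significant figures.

ΔR = 5.21 − 0.718 = 4.492 m²·K/W
L = ΔR × k = 4.492 × 0.0374 = 0.168 m

0.168 m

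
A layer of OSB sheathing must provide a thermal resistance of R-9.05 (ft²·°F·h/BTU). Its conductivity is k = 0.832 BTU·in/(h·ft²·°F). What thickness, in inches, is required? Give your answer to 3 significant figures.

7.53 in

L = R × k = 9.05 × 0.832 = 7.53 in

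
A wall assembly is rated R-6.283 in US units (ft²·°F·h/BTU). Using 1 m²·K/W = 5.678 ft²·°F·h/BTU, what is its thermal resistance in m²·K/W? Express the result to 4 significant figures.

R_SI = 6.283/5.678 = 1.1066

1.107 m²·K/W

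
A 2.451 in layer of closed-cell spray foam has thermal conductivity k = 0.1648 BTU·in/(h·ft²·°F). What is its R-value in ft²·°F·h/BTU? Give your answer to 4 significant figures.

R = L/k = 2.451/0.1648 = 14.873 ft²·°F·h/BTU

14.87 ft²·°F·h/BTU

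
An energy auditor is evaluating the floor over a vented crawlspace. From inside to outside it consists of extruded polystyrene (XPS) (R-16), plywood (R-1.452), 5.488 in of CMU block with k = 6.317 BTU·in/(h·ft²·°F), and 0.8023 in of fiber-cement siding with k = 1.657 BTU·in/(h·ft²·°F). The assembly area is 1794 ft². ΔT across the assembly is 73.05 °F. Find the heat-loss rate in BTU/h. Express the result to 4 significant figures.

6969 BTU/h

5.488/6.317 = 0.86877
0.8023/1.657 = 0.48419
R_total = 16 + 1.452 + 0.86877 + 0.48419 = 18.805 ft²·°F·h/BTU
Q = A·ΔT/R = 1794 × 73.05 / 18.805 = 6969 BTU/h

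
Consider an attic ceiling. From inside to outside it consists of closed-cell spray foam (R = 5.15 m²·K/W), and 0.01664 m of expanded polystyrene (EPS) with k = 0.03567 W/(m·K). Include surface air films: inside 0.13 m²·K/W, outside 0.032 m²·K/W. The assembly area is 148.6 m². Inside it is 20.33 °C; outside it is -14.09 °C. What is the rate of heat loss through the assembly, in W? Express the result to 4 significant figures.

885.1 W

0.01664/0.03567 = 0.4665
R_total = 0.13 + 5.15 + 0.4665 + 0.032 = 5.7785 m²·K/W
Q = A·ΔT/R = 148.6 × (20.33 − (-14.09)) / 5.7785 = 885.15 W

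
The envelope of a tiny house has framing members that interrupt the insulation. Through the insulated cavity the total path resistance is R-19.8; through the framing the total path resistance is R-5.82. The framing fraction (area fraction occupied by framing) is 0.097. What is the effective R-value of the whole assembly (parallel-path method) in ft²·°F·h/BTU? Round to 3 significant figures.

U_eff = 0.903/19.8 + 0.097/5.82 = 0.04561 + 0.01667 = 0.06227
R_eff = 1/U_eff = 16.06 ft²·°F·h/BTU

16.1 ft²·°F·h/BTU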